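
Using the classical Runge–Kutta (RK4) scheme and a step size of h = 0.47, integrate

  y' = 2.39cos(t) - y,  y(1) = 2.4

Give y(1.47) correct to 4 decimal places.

1.7770

RK4: k1 = f(t_n, y_n); k2 = f(t_n + h/2, y_n + (h/2)·k1); k3 = f(t_n + h/2, y_n + (h/2)·k2); k4 = f(t_n + h, y_n + h·k3); y_{n+1} = y_n + (h/6)·(k1 + 2k2 + 2k3 + k4).
t=1.000000, y=2.400000:
  k1 = f(1.000000, 2.400000) = -1.108677
  k2 = f(1.235000, 2.139461) = -1.351905
  k3 = f(1.235000, 2.082302) = -1.294747
  k4 = f(1.470000, 1.791469) = -1.550974
  y ← 2.400000 + (0.47/6)·(k1 + 2k2 + 2k3 + k4) = 1.777019
y(1.47) ≈ 1.7770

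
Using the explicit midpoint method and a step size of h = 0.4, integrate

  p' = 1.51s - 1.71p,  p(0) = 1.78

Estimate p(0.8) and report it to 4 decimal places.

Midpoint: k1 = f(s_n, p_n); k2 = f(s_n + h/2, p_n + (h/2)·k1); p_{n+1} = p_n + h·k2.
s=0.000000, p=1.780000:
  k1 = f(0.000000, 1.780000) = -3.043800
  k2 = f(0.200000, 1.171240) = -1.700820
  p ← 1.780000 + 0.4·(-1.700820) = 1.099672
s=0.400000, p=1.099672:
  k1 = f(0.400000, 1.099672) = -1.276439
  k2 = f(0.600000, 0.844384) = -0.537897
  p ← 1.099672 + 0.4·(-0.537897) = 0.884513
p(0.8) ≈ 0.8845

0.8845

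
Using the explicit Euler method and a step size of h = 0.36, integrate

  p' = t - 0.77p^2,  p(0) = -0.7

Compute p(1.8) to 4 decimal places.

Euler: p_{n+1} = p_n + h·f(t_n, p_n).
t=0.000000, p=-0.700000: f=-0.377300 → p ← -0.700000 + 0.36·(-0.377300) = -0.835828
t=0.360000, p=-0.835828: f=-0.177929 → p ← -0.835828 + 0.36·(-0.177929) = -0.899882
t=0.720000, p=-0.899882: f=0.096463 → p ← -0.899882 + 0.36·0.096463 = -0.865156
t=1.080000, p=-0.865156: f=0.503660 → p ← -0.865156 + 0.36·0.503660 = -0.683838
t=1.440000, p=-0.683838: f=1.079921 → p ← -0.683838 + 0.36·1.079921 = -0.295066
p(1.8) ≈ -0.2951

-0.2951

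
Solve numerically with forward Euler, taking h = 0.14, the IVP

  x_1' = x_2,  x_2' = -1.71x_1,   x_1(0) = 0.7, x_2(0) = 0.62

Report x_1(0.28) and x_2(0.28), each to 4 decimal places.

Euler on (x_1,x_2): x_1_{n+1} = x_1_n + h·x_1', x_2_{n+1} = x_2_n + h·x_2'.
0.000000: (0.700000, 0.620000); f=(0.620000, -1.197000) → (0.786800, 0.452420)
0.140000: (0.786800, 0.452420); f=(0.452420, -1.345428) → (0.850139, 0.264060)
(x_1(0.28), x_2(0.28)) ≈ (0.8501, 0.2641)

0.8501, 0.2641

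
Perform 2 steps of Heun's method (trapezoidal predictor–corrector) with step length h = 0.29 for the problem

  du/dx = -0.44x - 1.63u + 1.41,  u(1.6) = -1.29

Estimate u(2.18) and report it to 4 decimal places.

Heun: k1 = f(x_n, u_n); k2 = f(x_n + h, u_n + h·k1); u_{n+1} = u_n + (h/2)·(k1 + k2).
x=1.600000, u=-1.290000:
  k1 = f(1.600000, -1.290000) = 2.808700
  k2 = f(1.890000, -0.475477) = 1.353428
  u ← -1.290000 + (0.29/2)·(2.808700 + 1.353428) = -0.686492
x=1.890000, u=-0.686492:
  k1 = f(1.890000, -0.686492) = 1.697381
  k2 = f(2.180000, -0.194251) = 0.767429
  u ← -0.686492 + (0.29/2)·(1.697381 + 0.767429) = -0.329094
u(2.18) ≈ -0.3291

-0.3291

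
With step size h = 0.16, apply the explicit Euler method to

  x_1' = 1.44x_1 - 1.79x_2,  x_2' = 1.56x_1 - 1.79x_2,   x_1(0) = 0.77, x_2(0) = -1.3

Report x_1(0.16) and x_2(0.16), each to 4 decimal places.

Euler on (x_1,x_2): x_1_{n+1} = x_1_n + h·x_1', x_2_{n+1} = x_2_n + h·x_2'.
0.000000: (0.770000, -1.300000); f=(3.435800, 3.528200) → (1.319728, -0.735488)
(x_1(0.16), x_2(0.16)) ≈ (1.3197, -0.7355)

1.3197, -0.7355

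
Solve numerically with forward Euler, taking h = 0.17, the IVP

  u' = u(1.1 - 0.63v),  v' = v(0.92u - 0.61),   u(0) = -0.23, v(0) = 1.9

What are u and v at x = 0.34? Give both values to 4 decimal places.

-0.2289, 1.4073

Euler on (u,v): u_{n+1} = u_n + h·u', v_{n+1} = v_n + h·v'.
0.000000: (-0.230000, 1.900000); f=(0.022310, -1.561040) → (-0.226207, 1.634623)
0.170000: (-0.226207, 1.634623); f=(-0.015877, -1.337303) → (-0.228906, 1.407282)
(u(0.34), v(0.34)) ≈ (-0.2289, 1.4073)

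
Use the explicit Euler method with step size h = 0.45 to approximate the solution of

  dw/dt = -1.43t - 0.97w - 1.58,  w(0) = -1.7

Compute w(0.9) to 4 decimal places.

Euler: w_{n+1} = w_n + h·f(t_n, w_n).
t=0.000000, w=-1.700000: f=0.069000 → w ← -1.700000 + 0.45·0.069000 = -1.668950
t=0.450000, w=-1.668950: f=-0.604619 → w ← -1.668950 + 0.45·(-0.604619) = -1.941028
w(0.9) ≈ -1.9410

-1.9410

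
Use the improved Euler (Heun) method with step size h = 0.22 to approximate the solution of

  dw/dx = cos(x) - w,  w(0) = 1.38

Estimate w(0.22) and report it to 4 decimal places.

1.3029

Heun: k1 = f(x_n, w_n); k2 = f(x_n + h, w_n + h·k1); w_{n+1} = w_n + (h/2)·(k1 + k2).
x=0.000000, w=1.380000:
  k1 = f(0.000000, 1.380000) = -0.380000
  k2 = f(0.220000, 1.296400) = -0.320503
  w ← 1.380000 + (0.22/2)·(-0.380000 + (-0.320503)) = 1.302945
w(0.22) ≈ 1.3029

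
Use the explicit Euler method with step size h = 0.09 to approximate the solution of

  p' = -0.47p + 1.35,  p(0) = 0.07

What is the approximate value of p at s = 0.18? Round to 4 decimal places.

0.3021

Euler: p_{n+1} = p_n + h·f(s_n, p_n).
s=0.000000, p=0.070000: f=1.317100 → p ← 0.070000 + 0.09·1.317100 = 0.188539
s=0.090000, p=0.188539: f=1.261387 → p ← 0.188539 + 0.09·1.261387 = 0.302064
p(0.18) ≈ 0.3021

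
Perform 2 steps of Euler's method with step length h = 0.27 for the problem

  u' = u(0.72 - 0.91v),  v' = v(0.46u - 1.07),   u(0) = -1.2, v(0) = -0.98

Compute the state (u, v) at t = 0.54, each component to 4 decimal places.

-2.2901, -0.2739

Euler on (u,v): u_{n+1} = u_n + h·u', v_{n+1} = v_n + h·v'.
0.000000: (-1.200000, -0.980000); f=(-1.934160, 1.589560) → (-1.722223, -0.550819)
0.270000: (-1.722223, -0.550819); f=(-2.103257, 1.025747) → (-2.290102, -0.273867)
(u(0.54), v(0.54)) ≈ (-2.2901, -0.2739)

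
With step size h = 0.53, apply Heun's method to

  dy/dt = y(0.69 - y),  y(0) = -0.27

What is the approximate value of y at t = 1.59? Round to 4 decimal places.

-2.2046

Heun: k1 = f(t_n, y_n); k2 = f(t_n + h, y_n + h·k1); y_{n+1} = y_n + (h/2)·(k1 + k2).
t=0.000000, y=-0.270000:
  k1 = f(0.000000, -0.270000) = -0.259200
  k2 = f(0.530000, -0.407376) = -0.447045
  y ← -0.270000 + (0.53/2)·(-0.259200 + (-0.447045)) = -0.457155
t=0.530000, y=-0.457155:
  k1 = f(0.530000, -0.457155) = -0.524427
  k2 = f(1.060000, -0.735101) = -1.047594
  y ← -0.457155 + (0.53/2)·(-0.524427 + (-1.047594)) = -0.873740
t=1.060000, y=-0.873740:
  k1 = f(1.060000, -0.873740) = -1.366303
  k2 = f(1.590000, -1.597881) = -3.655762
  y ← -0.873740 + (0.53/2)·(-1.366303 + (-3.655762)) = -2.204588
y(1.59) ≈ -2.2046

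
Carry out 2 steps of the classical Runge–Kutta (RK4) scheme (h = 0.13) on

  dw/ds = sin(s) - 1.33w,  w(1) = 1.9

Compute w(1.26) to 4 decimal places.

1.5435

RK4: k1 = f(s_n, w_n); k2 = f(s_n + h/2, w_n + (h/2)·k1); k3 = f(s_n + h/2, w_n + (h/2)·k2); k4 = f(s_n + h, w_n + h·k3); w_{n+1} = w_n + (h/6)·(k1 + 2k2 + 2k3 + k4).
s=1.000000, w=1.900000:
  k1 = f(1.000000, 1.900000) = -1.685529
  k2 = f(1.065000, 1.790441) = -1.506497
  k3 = f(1.065000, 1.802078) = -1.521974
  k4 = f(1.130000, 1.702143) = -1.359438
  w ← 1.900000 + (0.13/6)·(k1 + 2k2 + 2k3 + k4) = 1.702792
s=1.130000, w=1.702792:
  k1 = f(1.130000, 1.702792) = -1.360301
  k2 = f(1.195000, 1.614372) = -1.216900
  k3 = f(1.195000, 1.623693) = -1.229297
  k4 = f(1.260000, 1.542983) = -1.100078
  w ← 1.702792 + (0.13/6)·(k1 + 2k2 + 2k3 + k4) = 1.543482
w(1.26) ≈ 1.5435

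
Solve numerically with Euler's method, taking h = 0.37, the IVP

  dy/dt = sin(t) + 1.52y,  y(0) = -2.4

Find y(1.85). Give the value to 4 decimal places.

-20.3390

Euler: y_{n+1} = y_n + h·f(t_n, y_n).
t=0.000000, y=-2.400000: f=-3.648000 → y ← -2.400000 + 0.37·(-3.648000) = -3.749760
t=0.370000, y=-3.749760: f=-5.338020 → y ← -3.749760 + 0.37·(-5.338020) = -5.724827
t=0.740000, y=-5.724827: f=-8.027450 → y ← -5.724827 + 0.37·(-8.027450) = -8.694984
t=1.110000, y=-8.694984: f=-12.320676 → y ← -8.694984 + 0.37·(-12.320676) = -13.253634
t=1.480000, y=-13.253634: f=-19.149643 → y ← -13.253634 + 0.37·(-19.149643) = -20.339002
y(1.85) ≈ -20.3390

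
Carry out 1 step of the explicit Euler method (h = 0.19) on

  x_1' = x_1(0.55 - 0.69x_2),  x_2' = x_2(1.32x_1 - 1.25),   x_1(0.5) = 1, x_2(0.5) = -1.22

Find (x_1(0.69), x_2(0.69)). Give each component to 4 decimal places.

1.2644, -1.2362

Euler on (x_1,x_2): x_1_{n+1} = x_1_n + h·x_1', x_2_{n+1} = x_2_n + h·x_2'.
0.500000: (1.000000, -1.220000); f=(1.391800, -0.085400) → (1.264442, -1.236226)
(x_1(0.69), x_2(0.69)) ≈ (1.2644, -1.2362)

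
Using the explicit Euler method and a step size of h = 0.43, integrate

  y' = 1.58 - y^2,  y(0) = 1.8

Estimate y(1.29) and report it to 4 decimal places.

Euler: y_{n+1} = y_n + h·f(x_n, y_n).
x=0.000000, y=1.800000: f=-1.660000 → y ← 1.800000 + 0.43·(-1.660000) = 1.086200
x=0.430000, y=1.086200: f=0.400170 → y ← 1.086200 + 0.43·0.400170 = 1.258273
x=0.860000, y=1.258273: f=-0.003251 → y ← 1.258273 + 0.43·(-0.003251) = 1.256875
y(1.29) ≈ 1.2569

1.2569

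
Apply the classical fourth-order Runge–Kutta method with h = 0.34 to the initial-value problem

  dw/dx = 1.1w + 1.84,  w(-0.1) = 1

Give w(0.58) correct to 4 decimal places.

RK4: k1 = f(x_n, w_n); k2 = f(x_n + h/2, w_n + (h/2)·k1); k3 = f(x_n + h/2, w_n + (h/2)·k2); k4 = f(x_n + h, w_n + h·k3); w_{n+1} = w_n + (h/6)·(k1 + 2k2 + 2k3 + k4).
x=-0.100000, w=1.000000:
  k1 = f(-0.100000, 1.000000) = 2.940000
  k2 = f(0.070000, 1.499800) = 3.489780
  k3 = f(0.070000, 1.593263) = 3.592589
  k4 = f(0.240000, 2.221480) = 4.283628
  w ← 1.000000 + (0.34/6)·(k1 + 2k2 + 2k3 + k4) = 2.212007
x=0.240000, w=2.212007:
  k1 = f(0.240000, 2.212007) = 4.273208
  k2 = f(0.410000, 2.938453) = 5.072298
  k3 = f(0.410000, 3.074298) = 5.221728
  k4 = f(0.580000, 3.987395) = 6.226134
  w ← 2.212007 + (0.34/6)·(k1 + 2k2 + 2k3 + k4) = 3.973626
w(0.58) ≈ 3.9736

3.9736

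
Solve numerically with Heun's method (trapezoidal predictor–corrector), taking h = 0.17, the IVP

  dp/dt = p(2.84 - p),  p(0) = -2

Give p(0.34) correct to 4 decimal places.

-21.2127

Heun: k1 = f(t_n, p_n); k2 = f(t_n + h, p_n + h·k1); p_{n+1} = p_n + (h/2)·(k1 + k2).
t=0.000000, p=-2.000000:
  k1 = f(0.000000, -2.000000) = -9.680000
  k2 = f(0.170000, -3.645600) = -23.643903
  p ← -2.000000 + (0.17/2)·(-9.680000 + (-23.643903)) = -4.832532
t=0.170000, p=-4.832532:
  k1 = f(0.170000, -4.832532) = -37.077754
  k2 = f(0.340000, -11.135750) = -155.630456
  p ← -4.832532 + (0.17/2)·(-37.077754 + (-155.630456)) = -21.212730
p(0.34) ≈ -21.2127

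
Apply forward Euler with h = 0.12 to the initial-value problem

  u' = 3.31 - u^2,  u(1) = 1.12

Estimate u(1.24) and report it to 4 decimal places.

Euler: u_{n+1} = u_n + h·f(x_n, u_n).
x=1.000000, u=1.120000: f=2.055600 → u ← 1.120000 + 0.12·2.055600 = 1.366672
x=1.120000, u=1.366672: f=1.442208 → u ← 1.366672 + 0.12·1.442208 = 1.539737
u(1.24) ≈ 1.5397

1.5397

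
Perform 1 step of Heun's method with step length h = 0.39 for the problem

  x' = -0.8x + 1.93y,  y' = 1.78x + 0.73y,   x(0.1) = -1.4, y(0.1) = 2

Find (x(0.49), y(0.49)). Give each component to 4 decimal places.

Heun on (x,y): k1 = f(t_n, state_n); k2 = f(t_n + h, state_n + h·k1); state_{n+1} = state_n + (h/2)·(k1 + k2).
0.100000: (-1.400000, 2.000000)
  k1 = (4.980000, -1.032000)
  predictor → (0.542200, 1.597520)
  k2 = (2.649454, 2.131306)
  → (0.087743, 2.214365)
(x(0.49), y(0.49)) ≈ (0.0877, 2.2144)

0.0877, 2.2144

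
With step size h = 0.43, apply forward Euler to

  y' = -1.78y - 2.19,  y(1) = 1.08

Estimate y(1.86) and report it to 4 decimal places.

Euler: y_{n+1} = y_n + h·f(x_n, y_n).
x=1.000000, y=1.080000: f=-4.112400 → y ← 1.080000 + 0.43·(-4.112400) = -0.688332
x=1.430000, y=-0.688332: f=-0.964769 → y ← -0.688332 + 0.43·(-0.964769) = -1.103183
y(1.86) ≈ -1.1032

-1.1032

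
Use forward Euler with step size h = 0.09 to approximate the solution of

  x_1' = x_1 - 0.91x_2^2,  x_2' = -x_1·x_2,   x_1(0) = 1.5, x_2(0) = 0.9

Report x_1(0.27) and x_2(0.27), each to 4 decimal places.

Euler on (x_1,x_2): x_1_{n+1} = x_1_n + h·x_1', x_2_{n+1} = x_2_n + h·x_2'.
0.000000: (1.500000, 0.900000); f=(0.762900, -1.350000) → (1.568661, 0.778500)
0.090000: (1.568661, 0.778500); f=(1.017144, -1.221203) → (1.660204, 0.668592)
0.180000: (1.660204, 0.668592); f=(1.253420, -1.109999) → (1.773012, 0.568692)
(x_1(0.27), x_2(0.27)) ≈ (1.7730, 0.5687)

1.7730, 0.5687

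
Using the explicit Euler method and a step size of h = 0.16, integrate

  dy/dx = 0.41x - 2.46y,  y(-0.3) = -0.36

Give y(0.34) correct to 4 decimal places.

-0.0438

Euler: y_{n+1} = y_n + h·f(x_n, y_n).
x=-0.300000, y=-0.360000: f=0.762600 → y ← -0.360000 + 0.16·0.762600 = -0.237984
x=-0.140000, y=-0.237984: f=0.528041 → y ← -0.237984 + 0.16·0.528041 = -0.153497
x=0.020000, y=-0.153497: f=0.385804 → y ← -0.153497 + 0.16·0.385804 = -0.091769
x=0.180000, y=-0.091769: f=0.299551 → y ← -0.091769 + 0.16·0.299551 = -0.043841
y(0.34) ≈ -0.0438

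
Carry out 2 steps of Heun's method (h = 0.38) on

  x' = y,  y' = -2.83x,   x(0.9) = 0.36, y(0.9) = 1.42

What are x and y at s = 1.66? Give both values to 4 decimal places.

Heun on (x,y): k1 = f(s_n, state_n); k2 = f(s_n + h, state_n + h·k1); state_{n+1} = state_n + (h/2)·(k1 + k2).
0.900000: (0.360000, 1.420000)
  k1 = (1.420000, -1.018800)
  predictor → (0.899600, 1.032856)
  k2 = (1.032856, -2.545868)
  → (0.826043, 0.742713)
1.280000: (0.826043, 0.742713)
  k1 = (0.742713, -2.337701)
  predictor → (1.108274, -0.145613)
  k2 = (-0.145613, -3.136414)
  → (0.939492, -0.297369)
(x(1.66), y(1.66)) ≈ (0.9395, -0.2974)

0.9395, -0.2974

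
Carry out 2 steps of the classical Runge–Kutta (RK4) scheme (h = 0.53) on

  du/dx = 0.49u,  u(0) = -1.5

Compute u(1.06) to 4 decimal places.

-2.5215

RK4: k1 = f(x_n, u_n); k2 = f(x_n + h/2, u_n + (h/2)·k1); k3 = f(x_n + h/2, u_n + (h/2)·k2); k4 = f(x_n + h, u_n + h·k3); u_{n+1} = u_n + (h/6)·(k1 + 2k2 + 2k3 + k4).
x=0.000000, u=-1.500000:
  k1 = f(0.000000, -1.500000) = -0.735000
  k2 = f(0.265000, -1.694775) = -0.830440
  k3 = f(0.265000, -1.720067) = -0.842833
  k4 = f(0.530000, -1.946701) = -0.953884
  u ← -1.500000 + (0.53/6)·(k1 + 2k2 + 2k3 + k4) = -1.944796
x=0.530000, u=-1.944796:
  k1 = f(0.530000, -1.944796) = -0.952950
  k2 = f(0.795000, -2.197328) = -1.076691
  k3 = f(0.795000, -2.230119) = -1.092758
  k4 = f(1.060000, -2.523958) = -1.236739
  u ← -1.944796 + (0.53/6)·(k1 + 2k2 + 2k3 + k4) = -2.521488
u(1.06) ≈ -2.5215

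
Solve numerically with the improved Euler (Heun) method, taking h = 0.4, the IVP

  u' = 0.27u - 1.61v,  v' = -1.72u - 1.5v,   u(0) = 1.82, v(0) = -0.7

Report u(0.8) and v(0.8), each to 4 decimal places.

Heun on (u,v): k1 = f(t_n, state_n); k2 = f(t_n + h, state_n + h·k1); state_{n+1} = state_n + (h/2)·(k1 + k2).
0.000000: (1.820000, -0.700000)
  k1 = (1.618400, -2.080400)
  predictor → (2.467360, -1.532160)
  k2 = (3.132965, -1.945619)
  → (2.770273, -1.505204)
0.400000: (2.770273, -1.505204)
  k1 = (3.171352, -2.507064)
  predictor → (4.038814, -2.508029)
  k2 = (5.128407, -3.184716)
  → (4.430225, -2.643560)
(u(0.8), v(0.8)) ≈ (4.4302, -2.6436)

4.4302, -2.6436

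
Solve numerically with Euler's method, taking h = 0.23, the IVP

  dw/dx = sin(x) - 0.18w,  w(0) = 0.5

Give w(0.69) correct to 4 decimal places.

Euler: w_{n+1} = w_n + h·f(x_n, w_n).
x=0.000000, w=0.500000: f=-0.090000 → w ← 0.500000 + 0.23·(-0.090000) = 0.479300
x=0.230000, w=0.479300: f=0.141704 → w ← 0.479300 + 0.23·0.141704 = 0.511892
x=0.460000, w=0.511892: f=0.351808 → w ← 0.511892 + 0.23·0.351808 = 0.592808
w(0.69) ≈ 0.5928

0.5928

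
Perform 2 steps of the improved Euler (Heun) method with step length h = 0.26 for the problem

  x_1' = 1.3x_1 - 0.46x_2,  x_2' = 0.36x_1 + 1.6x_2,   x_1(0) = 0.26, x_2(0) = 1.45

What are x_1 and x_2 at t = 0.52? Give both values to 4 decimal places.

-0.1928, 3.3151

Heun on (x_1,x_2): k1 = f(t_n, state_n); k2 = f(t_n + h, state_n + h·k1); state_{n+1} = state_n + (h/2)·(k1 + k2).
0.000000: (0.260000, 1.450000)
  k1 = (-0.329000, 2.413600)
  predictor → (0.174460, 2.077536)
  k2 = (-0.728869, 3.386863)
  → (0.122477, 2.204060)
0.260000: (0.122477, 2.204060)
  k1 = (-0.854647, 3.570588)
  predictor → (-0.099731, 3.132413)
  k2 = (-1.570561, 4.975958)
  → (-0.192800, 3.315111)
(x_1(0.52), x_2(0.52)) ≈ (-0.1928, 3.3151)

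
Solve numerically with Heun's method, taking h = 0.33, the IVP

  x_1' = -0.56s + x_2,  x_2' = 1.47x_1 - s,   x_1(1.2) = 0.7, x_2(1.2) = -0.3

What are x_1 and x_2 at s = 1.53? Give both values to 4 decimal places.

Heun on (x_1,x_2): k1 = f(s_n, state_n); k2 = f(s_n + h, state_n + h·k1); state_{n+1} = state_n + (h/2)·(k1 + k2).
1.200000: (0.700000, -0.300000)
  k1 = (-0.972000, -0.171000)
  predictor → (0.379240, -0.356430)
  k2 = (-1.213230, -0.972517)
  → (0.339437, -0.488680)
(x_1(1.53), x_2(1.53)) ≈ (0.3394, -0.4887)

0.3394, -0.4887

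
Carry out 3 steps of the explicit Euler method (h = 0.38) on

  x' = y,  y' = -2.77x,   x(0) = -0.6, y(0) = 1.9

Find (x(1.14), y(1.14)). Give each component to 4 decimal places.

1.9972, 1.2621

Euler on (x,y): x_{n+1} = x_n + h·x', y_{n+1} = y_n + h·y'.
0.000000: (-0.600000, 1.900000); f=(1.900000, 1.662000) → (0.122000, 2.531560)
0.380000: (0.122000, 2.531560); f=(2.531560, -0.337940) → (1.083993, 2.403143)
0.760000: (1.083993, 2.403143); f=(2.403143, -3.002660) → (1.997187, 1.262132)
(x(1.14), y(1.14)) ≈ (1.9972, 1.2621)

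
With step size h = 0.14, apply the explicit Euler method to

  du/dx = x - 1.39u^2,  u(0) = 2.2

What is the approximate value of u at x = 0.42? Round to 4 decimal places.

Euler: u_{n+1} = u_n + h·f(x_n, u_n).
x=0.000000, u=2.200000: f=-6.727600 → u ← 2.200000 + 0.14·(-6.727600) = 1.258136
x=0.140000, u=1.258136: f=-2.060240 → u ← 1.258136 + 0.14·(-2.060240) = 0.969702
x=0.280000, u=0.969702: f=-1.027049 → u ← 0.969702 + 0.14·(-1.027049) = 0.825916
u(0.42) ≈ 0.8259

0.8259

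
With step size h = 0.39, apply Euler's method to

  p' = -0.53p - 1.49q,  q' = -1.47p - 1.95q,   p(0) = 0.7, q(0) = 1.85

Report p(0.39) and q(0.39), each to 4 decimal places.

-0.5197, 0.0418

Euler on (p,q): p_{n+1} = p_n + h·p', q_{n+1} = q_n + h·q'.
0.000000: (0.700000, 1.850000); f=(-3.127500, -4.636500) → (-0.519725, 0.041765)
(p(0.39), q(0.39)) ≈ (-0.5197, 0.0418)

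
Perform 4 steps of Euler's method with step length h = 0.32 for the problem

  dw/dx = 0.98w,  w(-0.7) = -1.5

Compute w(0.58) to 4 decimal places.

-4.4663

Euler: w_{n+1} = w_n + h·f(x_n, w_n).
x=-0.700000, w=-1.500000: f=-1.470000 → w ← -1.500000 + 0.32·(-1.470000) = -1.970400
x=-0.380000, w=-1.970400: f=-1.930992 → w ← -1.970400 + 0.32·(-1.930992) = -2.588317
x=-0.060000, w=-2.588317: f=-2.536551 → w ← -2.588317 + 0.32·(-2.536551) = -3.400014
x=0.260000, w=-3.400014: f=-3.332014 → w ← -3.400014 + 0.32·(-3.332014) = -4.466258
w(0.58) ≈ -4.4663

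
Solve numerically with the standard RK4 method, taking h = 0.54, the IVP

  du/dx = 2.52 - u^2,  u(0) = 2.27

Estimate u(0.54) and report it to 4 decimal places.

RK4: k1 = f(x_n, u_n); k2 = f(x_n + h/2, u_n + (h/2)·k1); k3 = f(x_n + h/2, u_n + (h/2)·k2); k4 = f(x_n + h, u_n + h·k3); u_{n+1} = u_n + (h/6)·(k1 + 2k2 + 2k3 + k4).
x=0.000000, u=2.270000:
  k1 = f(0.000000, 2.270000) = -2.632900
  k2 = f(0.270000, 1.559117) = 0.089154
  k3 = f(0.270000, 2.294072) = -2.742765
  k4 = f(0.540000, 0.788907) = 1.897626
  u ← 2.270000 + (0.54/6)·(k1 + 2k2 + 2k3 + k4) = 1.726175
u(0.54) ≈ 1.7262

1.7262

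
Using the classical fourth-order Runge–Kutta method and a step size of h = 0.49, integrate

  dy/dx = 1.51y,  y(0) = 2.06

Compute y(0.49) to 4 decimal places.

4.3129

RK4: k1 = f(x_n, y_n); k2 = f(x_n + h/2, y_n + (h/2)·k1); k3 = f(x_n + h/2, y_n + (h/2)·k2); k4 = f(x_n + h, y_n + h·k3); y_{n+1} = y_n + (h/6)·(k1 + 2k2 + 2k3 + k4).
x=0.000000, y=2.060000:
  k1 = f(0.000000, 2.060000) = 3.110600
  k2 = f(0.245000, 2.822097) = 4.261366
  k3 = f(0.245000, 3.104035) = 4.687093
  k4 = f(0.490000, 4.356675) = 6.578580
  y ← 2.060000 + (0.49/6)·(k1 + 2k2 + 2k3 + k4) = 4.312865
y(0.49) ≈ 4.3129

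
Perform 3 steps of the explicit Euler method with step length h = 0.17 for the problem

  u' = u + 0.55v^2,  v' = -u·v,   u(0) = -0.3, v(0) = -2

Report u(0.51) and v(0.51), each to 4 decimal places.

Euler on (u,v): u_{n+1} = u_n + h·u', v_{n+1} = v_n + h·v'.
0.000000: (-0.300000, -2.000000); f=(1.900000, -0.600000) → (0.023000, -2.102000)
0.170000: (0.023000, -2.102000); f=(2.453122, 0.048346) → (0.440031, -2.093781)
0.340000: (0.440031, -2.093781); f=(2.851187, 0.921328) → (0.924732, -1.937155)
(u(0.51), v(0.51)) ≈ (0.9247, -1.9372)

0.9247, -1.9372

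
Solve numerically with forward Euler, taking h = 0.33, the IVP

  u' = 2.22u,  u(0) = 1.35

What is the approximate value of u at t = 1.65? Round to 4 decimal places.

Euler: u_{n+1} = u_n + h·f(t_n, u_n).
t=0.000000, u=1.350000: f=2.997000 → u ← 1.350000 + 0.33·2.997000 = 2.339010
t=0.330000, u=2.339010: f=5.192602 → u ← 2.339010 + 0.33·5.192602 = 4.052569
t=0.660000, u=4.052569: f=8.996703 → u ← 4.052569 + 0.33·8.996703 = 7.021481
t=0.990000, u=7.021481: f=15.587687 → u ← 7.021481 + 0.33·15.587687 = 12.165417
t=1.320000, u=12.165417: f=27.007226 → u ← 12.165417 + 0.33·27.007226 = 21.077802
u(1.65) ≈ 21.0778

21.0778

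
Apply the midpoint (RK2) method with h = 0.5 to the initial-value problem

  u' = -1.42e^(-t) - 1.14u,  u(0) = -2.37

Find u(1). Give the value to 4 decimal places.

Midpoint: k1 = f(t_n, u_n); k2 = f(t_n + h/2, u_n + (h/2)·k1); u_{n+1} = u_n + h·k2.
t=0.000000, u=-2.370000:
  k1 = f(0.000000, -2.370000) = 1.281800
  k2 = f(0.250000, -2.049550) = 1.230590
  u ← -2.370000 + 0.5·1.230590 = -1.754705
t=0.500000, u=-1.754705:
  k1 = f(0.500000, -1.754705) = 1.139090
  k2 = f(0.750000, -1.469932) = 1.004963
  u ← -1.754705 + 0.5·1.004963 = -1.252224
u(1) ≈ -1.2522

-1.2522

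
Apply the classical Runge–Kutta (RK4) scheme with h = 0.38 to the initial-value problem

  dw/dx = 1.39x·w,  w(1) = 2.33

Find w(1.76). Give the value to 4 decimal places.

9.9876

RK4: k1 = f(x_n, w_n); k2 = f(x_n + h/2, w_n + (h/2)·k1); k3 = f(x_n + h/2, w_n + (h/2)·k2); k4 = f(x_n + h, w_n + h·k3); w_{n+1} = w_n + (h/6)·(k1 + 2k2 + 2k3 + k4).
x=1.000000, w=2.330000:
  k1 = f(1.000000, 2.330000) = 3.238700
  k2 = f(1.190000, 2.945353) = 4.871908
  k3 = f(1.190000, 3.255663) = 5.385191
  k4 = f(1.380000, 4.376373) = 8.394758
  w ← 2.330000 + (0.38/6)·(k1 + 2k2 + 2k3 + k4) = 4.366018
x=1.380000, w=4.366018:
  k1 = f(1.380000, 4.366018) = 8.374896
  k2 = f(1.570000, 5.957249) = 13.000504
  k3 = f(1.570000, 6.836114) = 14.918452
  k4 = f(1.760000, 10.035030) = 24.549697
  w ← 4.366018 + (0.38/6)·(k1 + 2k2 + 2k3 + k4) = 9.987644
w(1.76) ≈ 9.9876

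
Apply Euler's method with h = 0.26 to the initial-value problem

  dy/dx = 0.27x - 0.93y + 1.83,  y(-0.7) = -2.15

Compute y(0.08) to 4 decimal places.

0.1087

Euler: y_{n+1} = y_n + h·f(x_n, y_n).
x=-0.700000, y=-2.150000: f=3.640500 → y ← -2.150000 + 0.26·3.640500 = -1.203470
x=-0.440000, y=-1.203470: f=2.830427 → y ← -1.203470 + 0.26·2.830427 = -0.467559
x=-0.180000, y=-0.467559: f=2.216230 → y ← -0.467559 + 0.26·2.216230 = 0.108661
y(0.08) ≈ 0.1087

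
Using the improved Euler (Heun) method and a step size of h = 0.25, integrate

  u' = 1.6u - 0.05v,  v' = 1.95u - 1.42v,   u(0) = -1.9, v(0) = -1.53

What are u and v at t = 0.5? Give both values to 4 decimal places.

Heun on (u,v): k1 = f(t_n, state_n); k2 = f(t_n + h, state_n + h·k1); state_{n+1} = state_n + (h/2)·(k1 + k2).
0.000000: (-1.900000, -1.530000)
  k1 = (-2.963500, -1.532400)
  predictor → (-2.640875, -1.913100)
  k2 = (-4.129745, -2.433104)
  → (-2.786656, -2.025688)
0.250000: (-2.786656, -2.025688)
  k1 = (-4.357365, -2.557501)
  predictor → (-3.875997, -2.665063)
  k2 = (-6.068342, -3.773804)
  → (-4.089869, -2.817101)
(u(0.5), v(0.5)) ≈ (-4.0899, -2.8171)

-4.0899, -2.8171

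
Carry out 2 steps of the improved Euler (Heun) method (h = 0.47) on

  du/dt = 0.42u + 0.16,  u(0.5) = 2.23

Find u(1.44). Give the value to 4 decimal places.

3.4854

Heun: k1 = f(t_n, u_n); k2 = f(t_n + h, u_n + h·k1); u_{n+1} = u_n + (h/2)·(k1 + k2).
t=0.500000, u=2.230000:
  k1 = f(0.500000, 2.230000) = 1.096600
  k2 = f(0.970000, 2.745402) = 1.313069
  u ← 2.230000 + (0.47/2)·(1.096600 + 1.313069) = 2.796272
t=0.970000, u=2.796272:
  k1 = f(0.970000, 2.796272) = 1.334434
  k2 = f(1.440000, 3.423456) = 1.597852
  u ← 2.796272 + (0.47/2)·(1.334434 + 1.597852) = 3.485359
u(1.44) ≈ 3.4854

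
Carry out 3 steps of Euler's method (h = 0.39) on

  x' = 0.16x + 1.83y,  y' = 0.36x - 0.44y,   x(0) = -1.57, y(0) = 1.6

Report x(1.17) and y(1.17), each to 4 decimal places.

0.8447, 0.7294

Euler on (x,y): x_{n+1} = x_n + h·x', y_{n+1} = y_n + h·y'.
0.000000: (-1.570000, 1.600000); f=(2.676800, -1.269200) → (-0.526048, 1.105012)
0.390000: (-0.526048, 1.105012); f=(1.938004, -0.675583) → (0.229774, 0.841535)
0.780000: (0.229774, 0.841535); f=(1.576772, -0.287557) → (0.844715, 0.729388)
(x(1.17), y(1.17)) ≈ (0.8447, 0.7294)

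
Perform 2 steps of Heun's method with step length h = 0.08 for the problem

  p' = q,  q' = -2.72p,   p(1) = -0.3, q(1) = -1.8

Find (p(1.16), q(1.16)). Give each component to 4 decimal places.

Heun on (p,q): k1 = f(x_n, state_n); k2 = f(x_n + h, state_n + h·k1); state_{n+1} = state_n + (h/2)·(k1 + k2).
1.000000: (-0.300000, -1.800000)
  k1 = (-1.800000, 0.816000)
  predictor → (-0.444000, -1.734720)
  k2 = (-1.734720, 1.207680)
  → (-0.441389, -1.719053)
1.080000: (-0.441389, -1.719053)
  k1 = (-1.719053, 1.200578)
  predictor → (-0.578913, -1.623007)
  k2 = (-1.623007, 1.574643)
  → (-0.575071, -1.608044)
(p(1.16), q(1.16)) ≈ (-0.5751, -1.6080)

-0.5751, -1.6080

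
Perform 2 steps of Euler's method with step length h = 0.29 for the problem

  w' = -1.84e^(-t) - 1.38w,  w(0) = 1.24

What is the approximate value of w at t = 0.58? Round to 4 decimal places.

-0.2732

Euler: w_{n+1} = w_n + h·f(t_n, w_n).
t=0.000000, w=1.240000: f=-3.551200 → w ← 1.240000 + 0.29·(-3.551200) = 0.210152
t=0.290000, w=0.210152: f=-1.666815 → w ← 0.210152 + 0.29·(-1.666815) = -0.273224
w(0.58) ≈ -0.2732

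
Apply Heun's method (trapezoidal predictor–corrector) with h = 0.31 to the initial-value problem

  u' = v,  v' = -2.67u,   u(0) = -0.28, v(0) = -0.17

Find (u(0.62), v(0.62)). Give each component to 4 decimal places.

Heun on (u,v): k1 = f(t_n, state_n); k2 = f(t_n + h, state_n + h·k1); state_{n+1} = state_n + (h/2)·(k1 + k2).
0.000000: (-0.280000, -0.170000)
  k1 = (-0.170000, 0.747600)
  predictor → (-0.332700, 0.061756)
  k2 = (0.061756, 0.888309)
  → (-0.296778, 0.083566)
0.310000: (-0.296778, 0.083566)
  k1 = (0.083566, 0.792397)
  predictor → (-0.270872, 0.329209)
  k2 = (0.329209, 0.723229)
  → (-0.232798, 0.318488)
(u(0.62), v(0.62)) ≈ (-0.2328, 0.3185)

-0.2328, 0.3185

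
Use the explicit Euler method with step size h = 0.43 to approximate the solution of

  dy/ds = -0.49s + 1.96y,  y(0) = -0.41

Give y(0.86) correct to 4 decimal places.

Euler: y_{n+1} = y_n + h·f(s_n, y_n).
s=0.000000, y=-0.410000: f=-0.803600 → y ← -0.410000 + 0.43·(-0.803600) = -0.755548
s=0.430000, y=-0.755548: f=-1.691574 → y ← -0.755548 + 0.43·(-1.691574) = -1.482925
y(0.86) ≈ -1.4829

-1.4829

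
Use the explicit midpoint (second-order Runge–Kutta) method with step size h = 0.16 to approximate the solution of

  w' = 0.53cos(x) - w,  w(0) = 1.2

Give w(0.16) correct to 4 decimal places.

1.1011

Midpoint: k1 = f(x_n, w_n); k2 = f(x_n + h/2, w_n + (h/2)·k1); w_{n+1} = w_n + h·k2.
x=0.000000, w=1.200000:
  k1 = f(0.000000, 1.200000) = -0.670000
  k2 = f(0.080000, 1.146400) = -0.618095
  w ← 1.200000 + 0.16·(-0.618095) = 1.101105
w(0.16) ≈ 1.1011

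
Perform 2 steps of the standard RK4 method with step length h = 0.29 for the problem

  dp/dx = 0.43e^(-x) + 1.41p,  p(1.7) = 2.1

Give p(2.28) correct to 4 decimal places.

4.8125

RK4: k1 = f(x_n, p_n); k2 = f(x_n + h/2, p_n + (h/2)·k1); k3 = f(x_n + h/2, p_n + (h/2)·k2); k4 = f(x_n + h, p_n + h·k3); p_{n+1} = p_n + (h/6)·(k1 + 2k2 + 2k3 + k4).
x=1.700000, p=2.100000:
  k1 = f(1.700000, 2.100000) = 3.039554
  k2 = f(1.845000, 2.540735) = 3.650388
  k3 = f(1.845000, 2.629306) = 3.775273
  k4 = f(1.990000, 3.194829) = 4.563488
  p ← 2.100000 + (0.29/6)·(k1 + 2k2 + 2k3 + k4) = 3.185294
x=1.990000, p=3.185294:
  k1 = f(1.990000, 3.185294) = 4.550044
  k2 = f(2.135000, 3.845051) = 5.472366
  k3 = f(2.135000, 3.978787) = 5.660935
  k4 = f(2.280000, 4.826965) = 6.850003
  p ← 3.185294 + (0.29/6)·(k1 + 2k2 + 2k3 + k4) = 4.812516
p(2.28) ≈ 4.8125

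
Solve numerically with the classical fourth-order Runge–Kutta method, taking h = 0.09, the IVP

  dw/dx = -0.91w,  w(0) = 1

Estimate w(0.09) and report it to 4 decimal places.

RK4: k1 = f(x_n, w_n); k2 = f(x_n + h/2, w_n + (h/2)·k1); k3 = f(x_n + h/2, w_n + (h/2)·k2); k4 = f(x_n + h, w_n + h·k3); w_{n+1} = w_n + (h/6)·(k1 + 2k2 + 2k3 + k4).
x=0.000000, w=1.000000:
  k1 = f(0.000000, 1.000000) = -0.910000
  k2 = f(0.045000, 0.959050) = -0.872735
  k3 = f(0.045000, 0.960727) = -0.874261
  k4 = f(0.090000, 0.921316) = -0.838398
  w ← 1.000000 + (0.09/6)·(k1 + 2k2 + 2k3 + k4) = 0.921364
w(0.09) ≈ 0.9214

0.9214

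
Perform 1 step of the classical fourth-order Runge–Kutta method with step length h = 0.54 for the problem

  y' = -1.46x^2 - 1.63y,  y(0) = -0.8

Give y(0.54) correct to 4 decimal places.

-0.3983

RK4: k1 = f(x_n, y_n); k2 = f(x_n + h/2, y_n + (h/2)·k1); k3 = f(x_n + h/2, y_n + (h/2)·k2); k4 = f(x_n + h, y_n + h·k3); y_{n+1} = y_n + (h/6)·(k1 + 2k2 + 2k3 + k4).
x=0.000000, y=-0.800000:
  k1 = f(0.000000, -0.800000) = 1.304000
  k2 = f(0.270000, -0.447920) = 0.623676
  k3 = f(0.270000, -0.631608) = 0.923086
  k4 = f(0.540000, -0.301533) = 0.065763
  y ← -0.800000 + (0.54/6)·(k1 + 2k2 + 2k3 + k4) = -0.398304
y(0.54) ≈ -0.3983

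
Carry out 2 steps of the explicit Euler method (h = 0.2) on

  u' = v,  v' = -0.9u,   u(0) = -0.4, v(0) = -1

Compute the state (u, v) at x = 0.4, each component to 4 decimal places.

Euler on (u,v): u_{n+1} = u_n + h·u', v_{n+1} = v_n + h·v'.
0.000000: (-0.400000, -1.000000); f=(-1.000000, 0.360000) → (-0.600000, -0.928000)
0.200000: (-0.600000, -0.928000); f=(-0.928000, 0.540000) → (-0.785600, -0.820000)
(u(0.4), v(0.4)) ≈ (-0.7856, -0.8200)

-0.7856, -0.8200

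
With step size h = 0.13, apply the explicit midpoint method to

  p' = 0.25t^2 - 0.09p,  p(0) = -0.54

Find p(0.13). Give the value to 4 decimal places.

-0.5336

Midpoint: k1 = f(t_n, p_n); k2 = f(t_n + h/2, p_n + (h/2)·k1); p_{n+1} = p_n + h·k2.
t=0.000000, p=-0.540000:
  k1 = f(0.000000, -0.540000) = 0.048600
  k2 = f(0.065000, -0.536841) = 0.049372
  p ← -0.540000 + 0.13·0.049372 = -0.533582
p(0.13) ≈ -0.5336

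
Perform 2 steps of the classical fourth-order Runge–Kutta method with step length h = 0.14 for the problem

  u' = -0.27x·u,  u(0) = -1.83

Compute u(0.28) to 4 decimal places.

RK4: k1 = f(x_n, u_n); k2 = f(x_n + h/2, u_n + (h/2)·k1); k3 = f(x_n + h/2, u_n + (h/2)·k2); k4 = f(x_n + h, u_n + h·k3); u_{n+1} = u_n + (h/6)·(k1 + 2k2 + 2k3 + k4).
x=0.000000, u=-1.830000:
  k1 = f(0.000000, -1.830000) = 0.000000
  k2 = f(0.070000, -1.830000) = 0.034587
  k3 = f(0.070000, -1.827579) = 0.034541
  k4 = f(0.140000, -1.825164) = 0.068991
  u ← -1.830000 + (0.14/6)·(k1 + 2k2 + 2k3 + k4) = -1.825164
x=0.140000, u=-1.825164:
  k1 = f(0.140000, -1.825164) = 0.068991
  k2 = f(0.210000, -1.820335) = 0.103213
  k3 = f(0.210000, -1.817939) = 0.103077
  k4 = f(0.280000, -1.810733) = 0.136891
  u ← -1.825164 + (0.14/6)·(k1 + 2k2 + 2k3 + k4) = -1.810733
u(0.28) ≈ -1.8107

-1.8107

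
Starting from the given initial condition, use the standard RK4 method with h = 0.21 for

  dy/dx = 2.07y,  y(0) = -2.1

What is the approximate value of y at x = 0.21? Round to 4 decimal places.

RK4: k1 = f(x_n, y_n); k2 = f(x_n + h/2, y_n + (h/2)·k1); k3 = f(x_n + h/2, y_n + (h/2)·k2); k4 = f(x_n + h, y_n + h·k3); y_{n+1} = y_n + (h/6)·(k1 + 2k2 + 2k3 + k4).
x=0.000000, y=-2.100000:
  k1 = f(0.000000, -2.100000) = -4.347000
  k2 = f(0.105000, -2.556435) = -5.291820
  k3 = f(0.105000, -2.655641) = -5.497177
  k4 = f(0.210000, -3.254407) = -6.736623
  y ← -2.100000 + (0.21/6)·(k1 + 2k2 + 2k3 + k4) = -3.243157
y(0.21) ≈ -3.2432

-3.2432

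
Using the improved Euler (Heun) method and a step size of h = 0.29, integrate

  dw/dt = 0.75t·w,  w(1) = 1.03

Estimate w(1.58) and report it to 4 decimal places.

Heun: k1 = f(t_n, w_n); k2 = f(t_n + h, w_n + h·k1); w_{n+1} = w_n + (h/2)·(k1 + k2).
t=1.000000, w=1.030000:
  k1 = f(1.000000, 1.030000) = 0.772500
  k2 = f(1.290000, 1.254025) = 1.213269
  w ← 1.030000 + (0.29/2)·(0.772500 + 1.213269) = 1.317937
t=1.290000, w=1.317937:
  k1 = f(1.290000, 1.317937) = 1.275104
  k2 = f(1.580000, 1.687717) = 1.999944
  w ← 1.317937 + (0.29/2)·(1.275104 + 1.999944) = 1.792818
w(1.58) ≈ 1.7928

1.7928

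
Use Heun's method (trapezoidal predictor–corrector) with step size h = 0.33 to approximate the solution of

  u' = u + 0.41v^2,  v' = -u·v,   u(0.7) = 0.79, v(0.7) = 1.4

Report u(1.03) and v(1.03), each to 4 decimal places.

1.3425, 0.9928

Heun on (u,v): k1 = f(t_n, state_n); k2 = f(t_n + h, state_n + h·k1); state_{n+1} = state_n + (h/2)·(k1 + k2).
0.700000: (0.790000, 1.400000)
  k1 = (1.593600, -1.106000)
  predictor → (1.315888, 1.035020)
  k2 = (1.755107, -1.361970)
  → (1.342537, 0.992785)
(u(1.03), v(1.03)) ≈ (1.3425, 0.9928)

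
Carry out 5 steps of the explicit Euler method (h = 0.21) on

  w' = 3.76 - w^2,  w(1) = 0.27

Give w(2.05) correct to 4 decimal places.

1.9358

Euler: w_{n+1} = w_n + h·f(t_n, w_n).
t=1.000000, w=0.270000: f=3.687100 → w ← 0.270000 + 0.21·3.687100 = 1.044291
t=1.210000, w=1.044291: f=2.669456 → w ← 1.044291 + 0.21·2.669456 = 1.604877
t=1.420000, w=1.604877: f=1.184370 → w ← 1.604877 + 0.21·1.184370 = 1.853595
t=1.630000, w=1.853595: f=0.324187 → w ← 1.853595 + 0.21·0.324187 = 1.921674
t=1.840000, w=1.921674: f=0.067169 → w ← 1.921674 + 0.21·0.067169 = 1.935779
w(2.05) ≈ 1.9358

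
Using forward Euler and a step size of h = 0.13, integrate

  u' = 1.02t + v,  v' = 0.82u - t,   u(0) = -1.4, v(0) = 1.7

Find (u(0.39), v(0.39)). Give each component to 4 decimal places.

Euler on (u,v): u_{n+1} = u_n + h·u', v_{n+1} = v_n + h·v'.
0.000000: (-1.400000, 1.700000); f=(1.700000, -1.148000) → (-1.179000, 1.550760)
0.130000: (-1.179000, 1.550760); f=(1.683360, -1.096780) → (-0.960163, 1.408179)
0.260000: (-0.960163, 1.408179); f=(1.673379, -1.047334) → (-0.742624, 1.272025)
(u(0.39), v(0.39)) ≈ (-0.7426, 1.2720)

-0.7426, 1.2720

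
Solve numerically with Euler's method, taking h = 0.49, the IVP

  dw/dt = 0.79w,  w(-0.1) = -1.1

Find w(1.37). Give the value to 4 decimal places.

Euler: w_{n+1} = w_n + h·f(t_n, w_n).
t=-0.100000, w=-1.100000: f=-0.869000 → w ← -1.100000 + 0.49·(-0.869000) = -1.525810
t=0.390000, w=-1.525810: f=-1.205390 → w ← -1.525810 + 0.49·(-1.205390) = -2.116451
t=0.880000, w=-2.116451: f=-1.671996 → w ← -2.116451 + 0.49·(-1.671996) = -2.935729
w(1.37) ≈ -2.9357

-2.9357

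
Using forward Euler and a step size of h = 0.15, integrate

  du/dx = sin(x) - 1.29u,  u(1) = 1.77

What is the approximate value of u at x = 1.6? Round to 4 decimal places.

Euler: u_{n+1} = u_n + h·f(x_n, u_n).
x=1.000000, u=1.770000: f=-1.441829 → u ← 1.770000 + 0.15·(-1.441829) = 1.553726
x=1.150000, u=1.553726: f=-1.091542 → u ← 1.553726 + 0.15·(-1.091542) = 1.389994
x=1.300000, u=1.389994: f=-0.829534 → u ← 1.389994 + 0.15·(-0.829534) = 1.265564
x=1.450000, u=1.265564: f=-0.639865 → u ← 1.265564 + 0.15·(-0.639865) = 1.169584
u(1.6) ≈ 1.1696

1.1696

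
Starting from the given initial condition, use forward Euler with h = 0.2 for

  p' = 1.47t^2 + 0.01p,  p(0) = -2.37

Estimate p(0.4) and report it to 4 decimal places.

Euler: p_{n+1} = p_n + h·f(t_n, p_n).
t=0.000000, p=-2.370000: f=-0.023700 → p ← -2.370000 + 0.2·(-0.023700) = -2.374740
t=0.200000, p=-2.374740: f=0.035053 → p ← -2.374740 + 0.2·0.035053 = -2.367729
p(0.4) ≈ -2.3677

-2.3677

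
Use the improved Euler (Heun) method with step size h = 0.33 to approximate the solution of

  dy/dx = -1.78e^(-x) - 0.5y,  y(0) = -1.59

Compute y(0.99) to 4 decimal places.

-1.8147

Heun: k1 = f(x_n, y_n); k2 = f(x_n + h, y_n + h·k1); y_{n+1} = y_n + (h/2)·(k1 + k2).
x=0.000000, y=-1.590000:
  k1 = f(0.000000, -1.590000) = -0.985000
  k2 = f(0.330000, -1.915050) = -0.322159
  y ← -1.590000 + (0.33/2)·(-0.985000 + (-0.322159)) = -1.805681
x=0.330000, y=-1.805681:
  k1 = f(0.330000, -1.805681) = -0.376844
  k2 = f(0.660000, -1.930040) = 0.045024
  y ← -1.805681 + (0.33/2)·(-0.376844 + 0.045024) = -1.860431
x=0.660000, y=-1.860431:
  k1 = f(0.660000, -1.860431) = 0.010220
  k2 = f(0.990000, -1.857059) = 0.267123
  y ← -1.860431 + (0.33/2)·(0.010220 + 0.267123) = -1.814670
y(0.99) ≈ -1.8147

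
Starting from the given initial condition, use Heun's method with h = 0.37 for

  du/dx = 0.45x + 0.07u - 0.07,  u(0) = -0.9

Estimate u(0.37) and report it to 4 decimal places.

-0.9190

Heun: k1 = f(x_n, u_n); k2 = f(x_n + h, u_n + h·k1); u_{n+1} = u_n + (h/2)·(k1 + k2).
x=0.000000, u=-0.900000:
  k1 = f(0.000000, -0.900000) = -0.133000
  k2 = f(0.370000, -0.949210) = 0.030055
  u ← -0.900000 + (0.37/2)·(-0.133000 + 0.030055) = -0.919045
u(0.37) ≈ -0.9190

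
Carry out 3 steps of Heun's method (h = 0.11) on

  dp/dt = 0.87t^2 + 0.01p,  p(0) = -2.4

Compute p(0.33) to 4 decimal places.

Heun: k1 = f(t_n, p_n); k2 = f(t_n + h, p_n + h·k1); p_{n+1} = p_n + (h/2)·(k1 + k2).
t=0.000000, p=-2.400000:
  k1 = f(0.000000, -2.400000) = -0.024000
  k2 = f(0.110000, -2.402640) = -0.013499
  p ← -2.400000 + (0.11/2)·(-0.024000 + (-0.013499)) = -2.402062
t=0.110000, p=-2.402062:
  k1 = f(0.110000, -2.402062) = -0.013494
  k2 = f(0.220000, -2.403547) = 0.018073
  p ← -2.402062 + (0.11/2)·(-0.013494 + 0.018073) = -2.401811
t=0.220000, p=-2.401811:
  k1 = f(0.220000, -2.401811) = 0.018090
  k2 = f(0.330000, -2.399821) = 0.070745
  p ← -2.401811 + (0.11/2)·(0.018090 + 0.070745) = -2.396925
p(0.33) ≈ -2.3969

-2.3969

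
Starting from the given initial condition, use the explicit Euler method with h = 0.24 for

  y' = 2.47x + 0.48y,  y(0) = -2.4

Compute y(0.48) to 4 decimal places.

-2.8425

Euler: y_{n+1} = y_n + h·f(x_n, y_n).
x=0.000000, y=-2.400000: f=-1.152000 → y ← -2.400000 + 0.24·(-1.152000) = -2.676480
x=0.240000, y=-2.676480: f=-0.691910 → y ← -2.676480 + 0.24·(-0.691910) = -2.842538
y(0.48) ≈ -2.8425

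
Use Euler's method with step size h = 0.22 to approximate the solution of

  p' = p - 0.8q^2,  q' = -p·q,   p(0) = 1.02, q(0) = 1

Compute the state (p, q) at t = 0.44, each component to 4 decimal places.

1.1976, 0.5933

Euler on (p,q): p_{n+1} = p_n + h·p', q_{n+1} = q_n + h·q'.
0.000000: (1.020000, 1.000000); f=(0.220000, -1.020000) → (1.068400, 0.775600)
0.220000: (1.068400, 0.775600); f=(0.587156, -0.828651) → (1.197574, 0.593297)
(p(0.44), q(0.44)) ≈ (1.1976, 0.5933)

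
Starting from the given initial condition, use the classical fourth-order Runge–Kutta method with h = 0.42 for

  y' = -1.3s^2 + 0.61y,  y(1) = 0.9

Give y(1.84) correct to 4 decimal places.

-1.3135

RK4: k1 = f(s_n, y_n); k2 = f(s_n + h/2, y_n + (h/2)·k1); k3 = f(s_n + h/2, y_n + (h/2)·k2); k4 = f(s_n + h, y_n + h·k3); y_{n+1} = y_n + (h/6)·(k1 + 2k2 + 2k3 + k4).
s=1.000000, y=0.900000:
  k1 = f(1.000000, 0.900000) = -0.751000
  k2 = f(1.210000, 0.742290) = -1.450533
  k3 = f(1.210000, 0.595388) = -1.540143
  k4 = f(1.420000, 0.253140) = -2.466905
  y ← 0.900000 + (0.42/6)·(k1 + 2k2 + 2k3 + k4) = 0.256052
s=1.420000, y=0.256052:
  k1 = f(1.420000, 0.256052) = -2.465128
  k2 = f(1.630000, -0.261625) = -3.613561
  k3 = f(1.630000, -0.502796) = -3.760675
  k4 = f(1.840000, -1.323432) = -5.208573
  y ← 0.256052 + (0.42/6)·(k1 + 2k2 + 2k3 + k4) = -1.313500
y(1.84) ≈ -1.3135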